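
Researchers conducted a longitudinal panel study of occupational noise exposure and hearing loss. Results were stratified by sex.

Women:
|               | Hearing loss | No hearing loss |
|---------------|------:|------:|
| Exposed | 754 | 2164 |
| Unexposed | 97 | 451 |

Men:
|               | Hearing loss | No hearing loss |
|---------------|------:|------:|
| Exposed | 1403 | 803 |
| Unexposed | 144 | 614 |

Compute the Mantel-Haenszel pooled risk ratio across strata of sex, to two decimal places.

2.53

RR_MH = Σ(aᵢ·n₀ᵢ/nᵢ) / Σ(cᵢ·n₁ᵢ/nᵢ), with n₁ᵢ = aᵢ+bᵢ (exposed), n₀ᵢ = cᵢ+dᵢ (unexposed), nᵢ = n₁ᵢ+n₀ᵢ.
Stratum 1 (Women): n₁ = 2918, n₀ = 548, n = 3466; a·n₀/n = 754·548/3466 = 119.2129; c·n₁/n = 97·2918/3466 = 81.6636
Stratum 2 (Men): n₁ = 2206, n₀ = 758, n = 2964; a·n₀/n = 1403·758/2964 = 358.7969; c·n₁/n = 144·2206/2964 = 107.1741
RR_MH = (119.2129 + 358.7969) / (81.6636 + 107.1741) = 478.0098 / 188.8377 = 2.53133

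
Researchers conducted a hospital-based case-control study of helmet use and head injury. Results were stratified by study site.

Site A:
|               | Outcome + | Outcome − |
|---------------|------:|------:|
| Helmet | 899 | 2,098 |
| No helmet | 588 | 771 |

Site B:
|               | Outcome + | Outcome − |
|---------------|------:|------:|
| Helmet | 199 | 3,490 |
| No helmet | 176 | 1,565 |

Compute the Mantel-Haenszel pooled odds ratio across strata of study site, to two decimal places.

0.55

OR_MH = Σ(aᵢdᵢ/nᵢ) / Σ(bᵢcᵢ/nᵢ), where nᵢ is the stratum total.
Stratum 1 (Site A): n = 4356; a·d/n = 899·771/4356 = 159.1205; b·c/n = 2098·588/4356 = 283.2011
Stratum 2 (Site B): n = 5430; a·d/n = 199·1565/5430 = 57.3545; b·c/n = 3490·176/5430 = 113.1197
OR_MH = (159.1205 + 57.3545) / (283.2011 + 113.1197) = 216.4750 / 396.3208 = 0.54621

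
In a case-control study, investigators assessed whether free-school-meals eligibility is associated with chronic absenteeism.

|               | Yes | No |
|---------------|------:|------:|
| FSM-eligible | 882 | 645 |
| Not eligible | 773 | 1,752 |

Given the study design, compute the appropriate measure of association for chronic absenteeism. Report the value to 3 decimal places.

Cells: a = 882, b = 645, c = 773, d = 1752.
This is a case-control study: participants were sampled on outcome status, so risks in the source population cannot be estimated directly — relative risk is not valid here. The odds ratio is the appropriate measure.
OR = (a·d)/(b·c) = (882 × 1752) / (645 × 773) = 1545264 / 498585 = 3.09930

3.099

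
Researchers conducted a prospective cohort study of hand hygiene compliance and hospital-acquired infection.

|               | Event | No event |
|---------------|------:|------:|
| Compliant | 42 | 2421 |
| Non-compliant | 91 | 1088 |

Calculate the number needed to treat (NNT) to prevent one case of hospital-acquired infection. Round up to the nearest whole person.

Risk in treated group = 42/2463 = 0.01705; risk in control = 91/1179 = 0.07718.
Absolute risk reduction = 0.07718 − 0.01705 = 0.06013
NNT = 1 / ARR = 1 / 0.06013 = 16.630 → round up → 17

17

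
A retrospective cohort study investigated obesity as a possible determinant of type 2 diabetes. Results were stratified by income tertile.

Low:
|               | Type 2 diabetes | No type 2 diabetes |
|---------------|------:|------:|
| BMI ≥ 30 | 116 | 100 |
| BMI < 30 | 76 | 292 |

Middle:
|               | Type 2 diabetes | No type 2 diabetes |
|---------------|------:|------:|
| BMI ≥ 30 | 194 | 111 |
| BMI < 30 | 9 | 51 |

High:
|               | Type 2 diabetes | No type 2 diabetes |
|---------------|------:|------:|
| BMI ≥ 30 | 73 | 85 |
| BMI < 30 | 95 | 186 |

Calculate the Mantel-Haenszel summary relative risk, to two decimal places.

RR_MH = Σ(aᵢ·n₀ᵢ/nᵢ) / Σ(cᵢ·n₁ᵢ/nᵢ), with n₁ᵢ = aᵢ+bᵢ (exposed), n₀ᵢ = cᵢ+dᵢ (unexposed), nᵢ = n₁ᵢ+n₀ᵢ.
Stratum 1 (Low): n₁ = 216, n₀ = 368, n = 584; a·n₀/n = 116·368/584 = 73.0959; c·n₁/n = 76·216/584 = 28.1096
Stratum 2 (Middle): n₁ = 305, n₀ = 60, n = 365; a·n₀/n = 194·60/365 = 31.8904; c·n₁/n = 9·305/365 = 7.5205
Stratum 3 (High): n₁ = 158, n₀ = 281, n = 439; a·n₀/n = 73·281/439 = 46.7267; c·n₁/n = 95·158/439 = 34.1913
RR_MH = (73.0959 + 31.8904 + 46.7267) / (28.1096 + 7.5205 + 34.1913) = 151.7130 / 69.8215 = 2.17287

2.17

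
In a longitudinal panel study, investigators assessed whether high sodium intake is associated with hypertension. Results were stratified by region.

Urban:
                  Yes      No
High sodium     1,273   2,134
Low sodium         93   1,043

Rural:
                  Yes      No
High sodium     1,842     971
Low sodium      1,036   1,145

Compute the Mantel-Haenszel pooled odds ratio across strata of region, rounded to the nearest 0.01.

2.92

OR_MH = Σ(aᵢdᵢ/nᵢ) / Σ(bᵢcᵢ/nᵢ), where nᵢ is the stratum total.
Stratum 1 (Urban): n = 4543; a·d/n = 1273·1043/4543 = 292.2604; b·c/n = 2134·93/4543 = 43.6852
Stratum 2 (Rural): n = 4994; a·d/n = 1842·1145/4994 = 422.3248; b·c/n = 971·1036/4994 = 201.4329
OR_MH = (292.2604 + 422.3248) / (43.6852 + 201.4329) = 714.5852 / 245.1181 = 2.91527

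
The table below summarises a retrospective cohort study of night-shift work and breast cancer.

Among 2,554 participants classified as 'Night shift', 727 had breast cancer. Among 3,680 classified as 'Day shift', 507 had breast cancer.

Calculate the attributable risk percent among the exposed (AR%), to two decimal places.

From the description: a = 727, b = 1827, c = 507, d = 3173.
Risk in exposed = 727/2554 = 0.28465; risk in unexposed = 507/3680 = 0.13777.
RR = 0.28465/0.13777 = 2.06611
AR% = (RR − 1)/RR × 100 = (2.06611 − 1)/2.06611 × 100 = 51.5999%

51.60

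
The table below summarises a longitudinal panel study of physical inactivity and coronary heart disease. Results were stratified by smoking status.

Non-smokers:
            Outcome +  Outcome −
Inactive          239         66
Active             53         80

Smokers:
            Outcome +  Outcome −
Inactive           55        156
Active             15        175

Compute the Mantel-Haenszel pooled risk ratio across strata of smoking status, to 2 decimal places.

2.20

RR_MH = Σ(aᵢ·n₀ᵢ/nᵢ) / Σ(cᵢ·n₁ᵢ/nᵢ), with n₁ᵢ = aᵢ+bᵢ (exposed), n₀ᵢ = cᵢ+dᵢ (unexposed), nᵢ = n₁ᵢ+n₀ᵢ.
Stratum 1 (Non-smokers): n₁ = 305, n₀ = 133, n = 438; a·n₀/n = 239·133/438 = 72.5731; c·n₁/n = 53·305/438 = 36.9064
Stratum 2 (Smokers): n₁ = 211, n₀ = 190, n = 401; a·n₀/n = 55·190/401 = 26.0599; c·n₁/n = 15·211/401 = 7.8928
RR_MH = (72.5731 + 26.0599) / (36.9064 + 7.8928) = 98.6329 / 44.7992 = 2.20167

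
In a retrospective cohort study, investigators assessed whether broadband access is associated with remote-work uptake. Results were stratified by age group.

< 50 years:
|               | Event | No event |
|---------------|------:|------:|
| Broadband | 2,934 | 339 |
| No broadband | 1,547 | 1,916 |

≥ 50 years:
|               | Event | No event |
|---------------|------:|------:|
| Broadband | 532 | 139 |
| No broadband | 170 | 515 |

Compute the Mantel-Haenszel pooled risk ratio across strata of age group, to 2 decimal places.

2.13

RR_MH = Σ(aᵢ·n₀ᵢ/nᵢ) / Σ(cᵢ·n₁ᵢ/nᵢ), with n₁ᵢ = aᵢ+bᵢ (exposed), n₀ᵢ = cᵢ+dᵢ (unexposed), nᵢ = n₁ᵢ+n₀ᵢ.
Stratum 1 (< 50 years): n₁ = 3273, n₀ = 3463, n = 6736; a·n₀/n = 2934·3463/6736 = 1508.3792; c·n₁/n = 1547·3273/6736 = 751.6822
Stratum 2 (≥ 50 years): n₁ = 671, n₀ = 685, n = 1356; a·n₀/n = 532·685/1356 = 268.7463; c·n₁/n = 170·671/1356 = 84.1224
RR_MH = (1508.3792 + 268.7463) / (751.6822 + 84.1224) = 1777.1255 / 835.8046 = 2.12625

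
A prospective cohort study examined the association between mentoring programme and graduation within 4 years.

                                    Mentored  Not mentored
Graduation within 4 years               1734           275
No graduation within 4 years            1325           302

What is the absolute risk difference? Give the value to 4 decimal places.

0.0902

Reading the table with exposure as columns: a = 1734 (Mentored, case), b = 1325 (Mentored, non-case), c = 275 (Not mentored, case), d = 302.
Risk in exposed = 1734/3059 = 0.566852; risk in unexposed = 275/577 = 0.476603.
Risk difference = 0.566852 − 0.476603 = 0.090249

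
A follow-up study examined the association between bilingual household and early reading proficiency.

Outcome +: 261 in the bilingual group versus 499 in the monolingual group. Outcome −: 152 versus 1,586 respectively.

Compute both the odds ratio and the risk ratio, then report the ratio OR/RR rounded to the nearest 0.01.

From the description: a = 261, b = 152, c = 499, d = 1586.
OR = (261·1586)/(152·499) = 413946/75848 = 5.45757
Risk in exposed = 261/413 = 0.63196; risk in unexposed = 499/2085 = 0.23933; RR = 2.64056
OR/RR = 5.45757 / 2.64056 = 2.06682
The outcome is not rare, so the OR lies further from 1 than the RR.

2.07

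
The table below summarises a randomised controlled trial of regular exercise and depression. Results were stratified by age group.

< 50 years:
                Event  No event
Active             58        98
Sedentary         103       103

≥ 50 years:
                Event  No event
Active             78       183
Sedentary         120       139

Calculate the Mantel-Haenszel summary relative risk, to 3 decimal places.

0.687

RR_MH = Σ(aᵢ·n₀ᵢ/nᵢ) / Σ(cᵢ·n₁ᵢ/nᵢ), with n₁ᵢ = aᵢ+bᵢ (exposed), n₀ᵢ = cᵢ+dᵢ (unexposed), nᵢ = n₁ᵢ+n₀ᵢ.
Stratum 1 (< 50 years): n₁ = 156, n₀ = 206, n = 362; a·n₀/n = 58·206/362 = 33.0055; c·n₁/n = 103·156/362 = 44.3867
Stratum 2 (≥ 50 years): n₁ = 261, n₀ = 259, n = 520; a·n₀/n = 78·259/520 = 38.8500; c·n₁/n = 120·261/520 = 60.2308
RR_MH = (33.0055 + 38.8500) / (44.3867 + 60.2308) = 71.8555 / 104.6175 = 0.68684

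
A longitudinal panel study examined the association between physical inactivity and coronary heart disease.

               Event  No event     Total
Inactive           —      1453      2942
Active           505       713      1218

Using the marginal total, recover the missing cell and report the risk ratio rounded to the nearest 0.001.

The missing cell is in the exposed row: 2942 − 1453 = 1489.
So a = 1489, b = 1453, c = 505, d = 713.
RR = [a/(a+b)] / [c/(c+d)] = (1489/2942) / (505/1218) = 0.50612/0.41461 = 1.22070

1.221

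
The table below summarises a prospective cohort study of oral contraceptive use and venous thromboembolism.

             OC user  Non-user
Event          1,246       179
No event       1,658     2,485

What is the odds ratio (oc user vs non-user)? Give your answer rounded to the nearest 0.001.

10.433

Reading the table with exposure as columns: a = 1246 (OC user, case), b = 1658 (OC user, non-case), c = 179 (Non-user, case), d = 2485.
OR = (a·d)/(b·c) = (1246 × 2485) / (1658 × 179) = 3096310 / 296782 = 10.43294
The odds of venous thromboembolism are about 10.43 times as high in the oc user group.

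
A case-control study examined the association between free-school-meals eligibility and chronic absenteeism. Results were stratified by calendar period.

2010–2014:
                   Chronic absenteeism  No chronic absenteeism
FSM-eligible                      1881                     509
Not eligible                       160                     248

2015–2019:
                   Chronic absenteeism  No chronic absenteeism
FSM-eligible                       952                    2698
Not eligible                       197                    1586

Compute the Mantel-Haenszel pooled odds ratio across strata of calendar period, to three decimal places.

OR_MH = Σ(aᵢdᵢ/nᵢ) / Σ(bᵢcᵢ/nᵢ), where nᵢ is the stratum total.
Stratum 1 (2010–2014): n = 2798; a·d/n = 1881·248/2798 = 166.7219; b·c/n = 509·160/2798 = 29.1065
Stratum 2 (2015–2019): n = 5433; a·d/n = 952·1586/5433 = 277.9076; b·c/n = 2698·197/5433 = 97.8292
OR_MH = (166.7219 + 277.9076) / (29.1065 + 97.8292) = 444.6295 / 126.9357 = 3.50279

3.503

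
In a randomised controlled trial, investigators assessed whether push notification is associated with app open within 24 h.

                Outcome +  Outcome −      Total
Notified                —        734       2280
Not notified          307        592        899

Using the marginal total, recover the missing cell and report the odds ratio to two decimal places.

4.06

The missing cell is in the exposed row: 2280 − 734 = 1546.
So a = 1546, b = 734, c = 307, d = 592.
OR = (a·d)/(b·c) = (1546 × 592) / (734 × 307) = 915232 / 225338 = 4.06160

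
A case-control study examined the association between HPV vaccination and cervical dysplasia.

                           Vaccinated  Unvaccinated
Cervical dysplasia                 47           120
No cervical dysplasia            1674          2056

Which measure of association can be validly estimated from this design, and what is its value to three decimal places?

Reading the table with exposure as columns: a = 47 (Vaccinated, case), b = 1674 (Vaccinated, non-case), c = 120 (Unvaccinated, case), d = 2056.
This is a case-control study: participants were sampled on outcome status, so risks in the source population cannot be estimated directly — relative risk is not valid here. The odds ratio is the appropriate measure.
OR = (a·d)/(b·c) = (47 × 2056) / (1674 × 120) = 96632 / 200880 = 0.48104

0.481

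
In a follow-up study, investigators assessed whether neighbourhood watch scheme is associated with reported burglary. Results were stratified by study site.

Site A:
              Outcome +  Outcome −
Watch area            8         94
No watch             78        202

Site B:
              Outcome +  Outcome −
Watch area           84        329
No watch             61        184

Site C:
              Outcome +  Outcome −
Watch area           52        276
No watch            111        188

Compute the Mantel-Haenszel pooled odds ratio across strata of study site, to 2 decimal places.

OR_MH = Σ(aᵢdᵢ/nᵢ) / Σ(bᵢcᵢ/nᵢ), where nᵢ is the stratum total.
Stratum 1 (Site A): n = 382; a·d/n = 8·202/382 = 4.2304; b·c/n = 94·78/382 = 19.1937
Stratum 2 (Site B): n = 658; a·d/n = 84·184/658 = 23.4894; b·c/n = 329·61/658 = 30.5000
Stratum 3 (Site C): n = 627; a·d/n = 52·188/627 = 15.5917; b·c/n = 276·111/627 = 48.8612
OR_MH = (4.2304 + 23.4894 + 15.5917) / (19.1937 + 30.5000 + 48.8612) = 43.3114 / 98.5550 = 0.43946

0.44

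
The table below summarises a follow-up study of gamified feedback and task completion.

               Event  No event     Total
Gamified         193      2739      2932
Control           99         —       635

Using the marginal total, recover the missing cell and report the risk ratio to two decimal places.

0.42

The missing cell is in the unexposed row: 635 − 99 = 536.
So a = 193, b = 2739, c = 99, d = 536.
RR = [a/(a+b)] / [c/(c+d)] = (193/2932) / (99/635) = 0.06583/0.15591 = 0.42221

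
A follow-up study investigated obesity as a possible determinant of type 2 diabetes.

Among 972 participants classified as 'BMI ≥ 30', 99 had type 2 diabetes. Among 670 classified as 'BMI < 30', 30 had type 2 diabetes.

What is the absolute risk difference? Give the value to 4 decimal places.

0.0571

From the description: a = 99, b = 873, c = 30, d = 640.
Risk in exposed = 99/972 = 0.101852; risk in unexposed = 30/670 = 0.044776.
Risk difference = 0.101852 − 0.044776 = 0.057076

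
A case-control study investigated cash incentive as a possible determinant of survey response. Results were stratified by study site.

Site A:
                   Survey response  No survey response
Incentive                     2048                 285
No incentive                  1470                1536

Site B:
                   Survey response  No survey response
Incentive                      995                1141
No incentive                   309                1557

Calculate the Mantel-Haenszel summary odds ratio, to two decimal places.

OR_MH = Σ(aᵢdᵢ/nᵢ) / Σ(bᵢcᵢ/nᵢ), where nᵢ is the stratum total.
Stratum 1 (Site A): n = 5339; a·d/n = 2048·1536/5339 = 589.1980; b·c/n = 285·1470/5339 = 78.4698
Stratum 2 (Site B): n = 4002; a·d/n = 995·1557/4002 = 387.1102; b·c/n = 1141·309/4002 = 88.0982
OR_MH = (589.1980 + 387.1102) / (78.4698 + 88.0982) = 976.3082 / 166.5680 = 5.86132

5.86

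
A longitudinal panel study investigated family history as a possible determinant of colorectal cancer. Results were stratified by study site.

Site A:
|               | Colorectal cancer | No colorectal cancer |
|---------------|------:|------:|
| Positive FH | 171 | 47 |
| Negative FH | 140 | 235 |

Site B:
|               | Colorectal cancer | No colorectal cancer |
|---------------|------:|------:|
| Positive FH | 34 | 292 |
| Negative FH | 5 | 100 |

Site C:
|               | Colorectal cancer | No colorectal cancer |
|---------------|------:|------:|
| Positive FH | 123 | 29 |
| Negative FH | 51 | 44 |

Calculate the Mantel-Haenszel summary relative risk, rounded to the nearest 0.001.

RR_MH = Σ(aᵢ·n₀ᵢ/nᵢ) / Σ(cᵢ·n₁ᵢ/nᵢ), with n₁ᵢ = aᵢ+bᵢ (exposed), n₀ᵢ = cᵢ+dᵢ (unexposed), nᵢ = n₁ᵢ+n₀ᵢ.
Stratum 1 (Site A): n₁ = 218, n₀ = 375, n = 593; a·n₀/n = 171·375/593 = 108.1366; c·n₁/n = 140·218/593 = 51.4671
Stratum 2 (Site B): n₁ = 326, n₀ = 105, n = 431; a·n₀/n = 34·105/431 = 8.2831; c·n₁/n = 5·326/431 = 3.7819
Stratum 3 (Site C): n₁ = 152, n₀ = 95, n = 247; a·n₀/n = 123·95/247 = 47.3077; c·n₁/n = 51·152/247 = 31.3846
RR_MH = (108.1366 + 8.2831 + 47.3077) / (51.4671 + 3.7819 + 31.3846) = 163.7273 / 86.6336 = 1.88988

1.890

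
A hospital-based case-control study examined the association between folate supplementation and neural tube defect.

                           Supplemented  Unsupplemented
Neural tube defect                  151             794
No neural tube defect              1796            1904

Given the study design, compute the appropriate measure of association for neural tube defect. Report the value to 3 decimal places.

Reading the table with exposure as columns: a = 151 (Supplemented, case), b = 1796 (Supplemented, non-case), c = 794 (Unsupplemented, case), d = 1904.
This is a hospital-based case-control study: participants were sampled on outcome status, so risks in the source population cannot be estimated directly — relative risk is not valid here. The odds ratio is the appropriate measure.
OR = (a·d)/(b·c) = (151 × 1904) / (1796 × 794) = 287504 / 1426024 = 0.20161

0.202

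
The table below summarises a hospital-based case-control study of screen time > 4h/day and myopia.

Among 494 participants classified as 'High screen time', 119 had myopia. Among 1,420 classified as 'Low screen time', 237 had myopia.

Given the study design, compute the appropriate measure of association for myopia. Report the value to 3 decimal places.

1.584

From the description: a = 119, b = 375, c = 237, d = 1183.
This is a hospital-based case-control study: participants were sampled on outcome status, so risks in the source population cannot be estimated directly — relative risk is not valid here. The odds ratio is the appropriate measure.
OR = (a·d)/(b·c) = (119 × 1183) / (375 × 237) = 140777 / 88875 = 1.58399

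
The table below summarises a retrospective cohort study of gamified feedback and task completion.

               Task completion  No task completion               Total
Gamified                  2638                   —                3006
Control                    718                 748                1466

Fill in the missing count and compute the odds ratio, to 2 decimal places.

7.47

The missing cell is in the exposed row: 3006 − 2638 = 368.
So a = 2638, b = 368, c = 718, d = 748.
OR = (a·d)/(b·c) = (2638 × 748) / (368 × 718) = 1973224 / 264224 = 7.46800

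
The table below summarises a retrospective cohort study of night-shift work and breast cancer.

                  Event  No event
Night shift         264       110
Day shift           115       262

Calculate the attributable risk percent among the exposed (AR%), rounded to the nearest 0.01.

56.79

Cells: a = 264, b = 110, c = 115, d = 262.
Risk in exposed = 264/374 = 0.70588; risk in unexposed = 115/377 = 0.30504.
RR = 0.70588/0.30504 = 2.31407
AR% = (RR − 1)/RR × 100 = (2.31407 − 1)/2.31407 × 100 = 56.7860%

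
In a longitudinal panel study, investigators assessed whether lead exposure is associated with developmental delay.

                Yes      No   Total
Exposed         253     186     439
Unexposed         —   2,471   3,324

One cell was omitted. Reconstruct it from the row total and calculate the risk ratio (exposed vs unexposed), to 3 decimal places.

The missing cell is in the unexposed row: 3324 − 2471 = 853.
So a = 253, b = 186, c = 853, d = 2471.
RR = [a/(a+b)] / [c/(c+d)] = (253/439) / (853/3324) = 0.57631/0.25662 = 2.24578

2.246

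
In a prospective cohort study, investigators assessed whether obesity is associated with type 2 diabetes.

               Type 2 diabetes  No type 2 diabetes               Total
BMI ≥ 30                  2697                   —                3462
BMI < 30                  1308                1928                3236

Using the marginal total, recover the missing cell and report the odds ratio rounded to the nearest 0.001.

The missing cell is in the exposed row: 3462 − 2697 = 765.
So a = 2697, b = 765, c = 1308, d = 1928.
OR = (a·d)/(b·c) = (2697 × 1928) / (765 × 1308) = 5199816 / 1000620 = 5.19659

5.197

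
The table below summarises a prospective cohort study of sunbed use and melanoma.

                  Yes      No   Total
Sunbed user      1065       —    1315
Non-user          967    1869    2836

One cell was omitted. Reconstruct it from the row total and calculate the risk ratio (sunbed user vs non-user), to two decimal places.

The missing cell is in the exposed row: 1315 − 1065 = 250.
So a = 1065, b = 250, c = 967, d = 1869.
RR = [a/(a+b)] / [c/(c+d)] = (1065/1315) / (967/2836) = 0.80989/0.34097 = 2.37522

2.38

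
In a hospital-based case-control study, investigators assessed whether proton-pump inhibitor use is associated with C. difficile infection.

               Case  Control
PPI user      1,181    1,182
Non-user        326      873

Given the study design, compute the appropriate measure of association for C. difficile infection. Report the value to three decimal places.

2.676

Cells: a = 1181, b = 1182, c = 326, d = 873.
This is a hospital-based case-control study: participants were sampled on outcome status, so risks in the source population cannot be estimated directly — relative risk is not valid here. The odds ratio is the appropriate measure.
OR = (a·d)/(b·c) = (1181 × 873) / (1182 × 326) = 1031013 / 385332 = 2.67565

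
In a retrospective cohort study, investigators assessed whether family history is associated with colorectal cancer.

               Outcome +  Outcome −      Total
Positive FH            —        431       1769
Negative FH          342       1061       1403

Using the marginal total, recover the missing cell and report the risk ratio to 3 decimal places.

3.103

The missing cell is in the exposed row: 1769 − 431 = 1338.
So a = 1338, b = 431, c = 342, d = 1061.
RR = [a/(a+b)] / [c/(c+d)] = (1338/1769) / (342/1403) = 0.75636/0.24376 = 3.10284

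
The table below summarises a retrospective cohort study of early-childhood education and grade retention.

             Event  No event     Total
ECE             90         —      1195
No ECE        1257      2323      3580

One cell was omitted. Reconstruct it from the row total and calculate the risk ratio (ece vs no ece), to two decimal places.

The missing cell is in the exposed row: 1195 − 90 = 1105.
So a = 90, b = 1105, c = 1257, d = 2323.
RR = [a/(a+b)] / [c/(c+d)] = (90/1195) / (1257/3580) = 0.07531/0.35112 = 0.21450

0.21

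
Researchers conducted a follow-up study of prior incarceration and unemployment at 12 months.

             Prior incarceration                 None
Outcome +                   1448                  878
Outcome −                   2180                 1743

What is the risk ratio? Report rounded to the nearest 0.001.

Reading the table with exposure as columns: a = 1448 (Prior incarceration, case), b = 2180 (Prior incarceration, non-case), c = 878 (None, case), d = 1743.
Risk in exposed = 1448/3628 = 0.39912; risk in unexposed = 878/2621 = 0.33499.
RR = 0.39912 / 0.33499 = 1.19144
The risk among the exposed is 1.19 times that among the unexposed.

1.191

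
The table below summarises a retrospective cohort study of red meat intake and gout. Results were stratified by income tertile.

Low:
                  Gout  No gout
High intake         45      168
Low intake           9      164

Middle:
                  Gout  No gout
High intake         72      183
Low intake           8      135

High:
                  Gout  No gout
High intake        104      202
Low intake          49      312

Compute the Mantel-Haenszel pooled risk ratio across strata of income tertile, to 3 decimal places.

3.142

RR_MH = Σ(aᵢ·n₀ᵢ/nᵢ) / Σ(cᵢ·n₁ᵢ/nᵢ), with n₁ᵢ = aᵢ+bᵢ (exposed), n₀ᵢ = cᵢ+dᵢ (unexposed), nᵢ = n₁ᵢ+n₀ᵢ.
Stratum 1 (Low): n₁ = 213, n₀ = 173, n = 386; a·n₀/n = 45·173/386 = 20.1684; c·n₁/n = 9·213/386 = 4.9663
Stratum 2 (Middle): n₁ = 255, n₀ = 143, n = 398; a·n₀/n = 72·143/398 = 25.8693; c·n₁/n = 8·255/398 = 5.1256
Stratum 3 (High): n₁ = 306, n₀ = 361, n = 667; a·n₀/n = 104·361/667 = 56.2879; c·n₁/n = 49·306/667 = 22.4798
RR_MH = (20.1684 + 25.8693 + 56.2879) / (4.9663 + 5.1256 + 22.4798) = 102.3256 / 32.5717 = 3.14155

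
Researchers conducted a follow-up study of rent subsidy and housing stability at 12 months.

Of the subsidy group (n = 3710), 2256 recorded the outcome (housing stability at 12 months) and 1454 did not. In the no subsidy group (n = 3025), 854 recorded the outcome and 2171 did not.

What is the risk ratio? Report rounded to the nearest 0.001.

From the description: a = 2256, b = 1454, c = 854, d = 2171.
Risk in exposed = 2256/3710 = 0.60809; risk in unexposed = 854/3025 = 0.28231.
RR = 0.60809 / 0.28231 = 2.15394
The risk among the exposed is 2.15 times that among the unexposed.

2.154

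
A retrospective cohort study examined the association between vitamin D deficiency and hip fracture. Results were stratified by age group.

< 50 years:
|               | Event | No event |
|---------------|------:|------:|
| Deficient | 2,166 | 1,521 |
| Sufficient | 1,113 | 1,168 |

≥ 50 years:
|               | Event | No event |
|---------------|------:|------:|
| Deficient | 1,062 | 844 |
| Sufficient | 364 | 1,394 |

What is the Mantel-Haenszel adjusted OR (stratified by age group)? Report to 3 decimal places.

OR_MH = Σ(aᵢdᵢ/nᵢ) / Σ(bᵢcᵢ/nᵢ), where nᵢ is the stratum total.
Stratum 1 (< 50 years): n = 5968; a·d/n = 2166·1168/5968 = 423.9088; b·c/n = 1521·1113/5968 = 283.6583
Stratum 2 (≥ 50 years): n = 3664; a·d/n = 1062·1394/3664 = 404.0469; b·c/n = 844·364/3664 = 83.8472
OR_MH = (423.9088 + 404.0469) / (283.6583 + 83.8472) = 827.9558 / 367.5055 = 2.25291

2.253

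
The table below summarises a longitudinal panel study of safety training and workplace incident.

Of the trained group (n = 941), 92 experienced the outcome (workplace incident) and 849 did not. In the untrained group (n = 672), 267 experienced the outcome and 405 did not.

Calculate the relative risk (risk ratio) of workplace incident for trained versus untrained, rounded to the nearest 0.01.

0.25

From the description: a = 92, b = 849, c = 267, d = 405.
Risk in exposed = 92/941 = 0.09777; risk in unexposed = 267/672 = 0.39732.
RR = 0.09777 / 0.39732 = 0.24607
The risk is 75% lower among the exposed than among the unexposed.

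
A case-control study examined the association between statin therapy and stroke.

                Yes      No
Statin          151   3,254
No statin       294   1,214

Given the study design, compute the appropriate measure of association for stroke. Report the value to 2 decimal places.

0.19

Cells: a = 151, b = 3254, c = 294, d = 1214.
This is a case-control study: participants were sampled on outcome status, so risks in the source population cannot be estimated directly — relative risk is not valid here. The odds ratio is the appropriate measure.
OR = (a·d)/(b·c) = (151 × 1214) / (3254 × 294) = 183314 / 956676 = 0.19162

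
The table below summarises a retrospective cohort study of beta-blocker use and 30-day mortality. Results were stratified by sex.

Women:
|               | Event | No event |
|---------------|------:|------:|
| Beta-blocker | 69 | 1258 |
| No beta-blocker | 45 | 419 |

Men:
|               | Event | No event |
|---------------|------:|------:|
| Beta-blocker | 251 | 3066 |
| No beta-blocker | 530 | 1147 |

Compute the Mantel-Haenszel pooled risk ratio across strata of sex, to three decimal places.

RR_MH = Σ(aᵢ·n₀ᵢ/nᵢ) / Σ(cᵢ·n₁ᵢ/nᵢ), with n₁ᵢ = aᵢ+bᵢ (exposed), n₀ᵢ = cᵢ+dᵢ (unexposed), nᵢ = n₁ᵢ+n₀ᵢ.
Stratum 1 (Women): n₁ = 1327, n₀ = 464, n = 1791; a·n₀/n = 69·464/1791 = 17.8760; c·n₁/n = 45·1327/1791 = 33.3417
Stratum 2 (Men): n₁ = 3317, n₀ = 1677, n = 4994; a·n₀/n = 251·1677/4994 = 84.2865; c·n₁/n = 530·3317/4994 = 352.0244
RR_MH = (17.8760 + 84.2865) / (33.3417 + 352.0244) = 102.1626 / 385.3661 = 0.26511

0.265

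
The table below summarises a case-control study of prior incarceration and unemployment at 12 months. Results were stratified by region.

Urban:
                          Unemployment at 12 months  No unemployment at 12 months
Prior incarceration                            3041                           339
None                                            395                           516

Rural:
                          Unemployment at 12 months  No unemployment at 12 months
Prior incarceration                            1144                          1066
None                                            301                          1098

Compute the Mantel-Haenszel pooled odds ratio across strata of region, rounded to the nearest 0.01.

5.94

OR_MH = Σ(aᵢdᵢ/nᵢ) / Σ(bᵢcᵢ/nᵢ), where nᵢ is the stratum total.
Stratum 1 (Urban): n = 4291; a·d/n = 3041·516/4291 = 365.6854; b·c/n = 339·395/4291 = 31.2060
Stratum 2 (Rural): n = 3609; a·d/n = 1144·1098/3609 = 348.0499; b·c/n = 1066·301/3609 = 88.9072
OR_MH = (365.6854 + 348.0499) / (31.2060 + 88.9072) = 713.7353 / 120.1132 = 5.94219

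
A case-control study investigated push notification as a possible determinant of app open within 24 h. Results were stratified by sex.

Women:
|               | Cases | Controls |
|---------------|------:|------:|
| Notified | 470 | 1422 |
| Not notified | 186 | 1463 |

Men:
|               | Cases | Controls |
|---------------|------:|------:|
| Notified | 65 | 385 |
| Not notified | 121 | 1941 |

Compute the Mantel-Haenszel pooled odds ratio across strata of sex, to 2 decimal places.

OR_MH = Σ(aᵢdᵢ/nᵢ) / Σ(bᵢcᵢ/nᵢ), where nᵢ is the stratum total.
Stratum 1 (Women): n = 3541; a·d/n = 470·1463/3541 = 194.1853; b·c/n = 1422·186/3541 = 74.6942
Stratum 2 (Men): n = 2512; a·d/n = 65·1941/2512 = 50.2249; b·c/n = 385·121/2512 = 18.5450
OR_MH = (194.1853 + 50.2249) / (74.6942 + 18.5450) = 244.4102 / 93.2391 = 2.62133

2.62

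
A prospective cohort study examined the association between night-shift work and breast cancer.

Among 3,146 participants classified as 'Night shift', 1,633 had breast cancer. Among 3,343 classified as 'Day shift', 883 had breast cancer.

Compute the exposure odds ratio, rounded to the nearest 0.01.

3.01

From the description: a = 1633, b = 1513, c = 883, d = 2460.
OR = (a·d)/(b·c) = (1633 × 2460) / (1513 × 883) = 4017180 / 1335979 = 3.00692
The odds of breast cancer are about 3.01 times as high in the night shift group.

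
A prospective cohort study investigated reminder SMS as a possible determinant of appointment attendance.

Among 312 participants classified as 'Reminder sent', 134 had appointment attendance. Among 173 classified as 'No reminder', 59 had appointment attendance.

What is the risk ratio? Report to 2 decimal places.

From the description: a = 134, b = 178, c = 59, d = 114.
Risk in exposed = 134/312 = 0.42949; risk in unexposed = 59/173 = 0.34104.
RR = 0.42949 / 0.34104 = 1.25934
The risk among the exposed is 1.26 times that among the unexposed.

1.26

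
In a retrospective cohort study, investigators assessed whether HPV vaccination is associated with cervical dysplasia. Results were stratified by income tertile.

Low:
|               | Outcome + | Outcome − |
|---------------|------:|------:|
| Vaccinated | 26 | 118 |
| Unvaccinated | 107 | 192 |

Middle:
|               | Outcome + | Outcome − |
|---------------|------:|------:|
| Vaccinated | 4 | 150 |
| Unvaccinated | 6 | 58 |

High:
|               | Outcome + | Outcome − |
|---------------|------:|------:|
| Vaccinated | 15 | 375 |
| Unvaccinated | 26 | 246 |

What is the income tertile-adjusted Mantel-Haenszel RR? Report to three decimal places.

RR_MH = Σ(aᵢ·n₀ᵢ/nᵢ) / Σ(cᵢ·n₁ᵢ/nᵢ), with n₁ᵢ = aᵢ+bᵢ (exposed), n₀ᵢ = cᵢ+dᵢ (unexposed), nᵢ = n₁ᵢ+n₀ᵢ.
Stratum 1 (Low): n₁ = 144, n₀ = 299, n = 443; a·n₀/n = 26·299/443 = 17.5485; c·n₁/n = 107·144/443 = 34.7810
Stratum 2 (Middle): n₁ = 154, n₀ = 64, n = 218; a·n₀/n = 4·64/218 = 1.1743; c·n₁/n = 6·154/218 = 4.2385
Stratum 3 (High): n₁ = 390, n₀ = 272, n = 662; a·n₀/n = 15·272/662 = 6.1631; c·n₁/n = 26·390/662 = 15.3172
RR_MH = (17.5485 + 1.1743 + 6.1631) / (34.7810 + 4.2385 + 15.3172) = 24.8860 / 54.3368 = 0.45800

0.458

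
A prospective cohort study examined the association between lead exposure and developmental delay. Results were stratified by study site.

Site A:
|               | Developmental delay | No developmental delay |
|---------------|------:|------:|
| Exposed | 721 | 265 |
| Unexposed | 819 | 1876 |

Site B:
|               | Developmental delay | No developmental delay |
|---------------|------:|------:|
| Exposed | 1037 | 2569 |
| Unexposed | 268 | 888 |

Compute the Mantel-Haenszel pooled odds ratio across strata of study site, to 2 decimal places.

2.76

OR_MH = Σ(aᵢdᵢ/nᵢ) / Σ(bᵢcᵢ/nᵢ), where nᵢ is the stratum total.
Stratum 1 (Site A): n = 3681; a·d/n = 721·1876/3681 = 367.4534; b·c/n = 265·819/3681 = 58.9609
Stratum 2 (Site B): n = 4762; a·d/n = 1037·888/4762 = 193.3759; b·c/n = 2569·268/4762 = 144.5804
OR_MH = (367.4534 + 193.3759) / (58.9609 + 144.5804) = 560.8293 / 203.5413 = 2.75536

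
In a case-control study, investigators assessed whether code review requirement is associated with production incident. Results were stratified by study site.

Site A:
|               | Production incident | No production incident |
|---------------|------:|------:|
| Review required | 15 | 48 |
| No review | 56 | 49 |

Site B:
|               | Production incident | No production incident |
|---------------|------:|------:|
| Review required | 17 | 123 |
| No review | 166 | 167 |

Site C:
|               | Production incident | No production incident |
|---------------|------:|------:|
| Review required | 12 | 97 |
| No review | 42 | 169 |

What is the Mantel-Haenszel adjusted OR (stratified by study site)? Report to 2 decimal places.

OR_MH = Σ(aᵢdᵢ/nᵢ) / Σ(bᵢcᵢ/nᵢ), where nᵢ is the stratum total.
Stratum 1 (Site A): n = 168; a·d/n = 15·49/168 = 4.3750; b·c/n = 48·56/168 = 16.0000
Stratum 2 (Site B): n = 473; a·d/n = 17·167/473 = 6.0021; b·c/n = 123·166/473 = 43.1670
Stratum 3 (Site C): n = 320; a·d/n = 12·169/320 = 6.3375; b·c/n = 97·42/320 = 12.7312
OR_MH = (4.3750 + 6.0021 + 6.3375) / (16.0000 + 43.1670 + 12.7312) = 16.7146 / 71.8983 = 0.23248

0.23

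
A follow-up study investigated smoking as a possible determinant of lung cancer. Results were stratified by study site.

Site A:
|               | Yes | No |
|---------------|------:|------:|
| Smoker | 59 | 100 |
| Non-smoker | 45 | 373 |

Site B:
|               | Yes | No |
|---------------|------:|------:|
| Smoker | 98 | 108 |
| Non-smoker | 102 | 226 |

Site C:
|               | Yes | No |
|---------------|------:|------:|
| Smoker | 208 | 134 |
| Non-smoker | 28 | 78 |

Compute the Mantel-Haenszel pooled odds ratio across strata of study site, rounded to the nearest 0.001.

OR_MH = Σ(aᵢdᵢ/nᵢ) / Σ(bᵢcᵢ/nᵢ), where nᵢ is the stratum total.
Stratum 1 (Site A): n = 577; a·d/n = 59·373/577 = 38.1404; b·c/n = 100·45/577 = 7.7990
Stratum 2 (Site B): n = 534; a·d/n = 98·226/534 = 41.4757; b·c/n = 108·102/534 = 20.6292
Stratum 3 (Site C): n = 448; a·d/n = 208·78/448 = 36.2143; b·c/n = 134·28/448 = 8.3750
OR_MH = (38.1404 + 41.4757 + 36.2143) / (7.7990 + 20.6292 + 8.3750) = 115.8303 / 36.8032 = 3.14729

3.147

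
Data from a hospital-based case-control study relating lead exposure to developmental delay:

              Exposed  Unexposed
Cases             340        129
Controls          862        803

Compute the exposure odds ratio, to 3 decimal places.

2.455

Reading the table with exposure as columns: a = 340 (Exposed, case), b = 862 (Exposed, non-case), c = 129 (Unexposed, case), d = 803.
OR = (a·d)/(b·c) = (340 × 803) / (862 × 129) = 273020 / 111198 = 2.45526
The odds of developmental delay are about 2.46 times as high in the exposed group.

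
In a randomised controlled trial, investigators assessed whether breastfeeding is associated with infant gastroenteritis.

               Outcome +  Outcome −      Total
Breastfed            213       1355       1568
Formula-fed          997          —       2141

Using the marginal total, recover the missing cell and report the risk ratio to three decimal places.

0.292

The missing cell is in the unexposed row: 2141 − 997 = 1144.
So a = 213, b = 1355, c = 997, d = 1144.
RR = [a/(a+b)] / [c/(c+d)] = (213/1568) / (997/2141) = 0.13584/0.46567 = 0.29171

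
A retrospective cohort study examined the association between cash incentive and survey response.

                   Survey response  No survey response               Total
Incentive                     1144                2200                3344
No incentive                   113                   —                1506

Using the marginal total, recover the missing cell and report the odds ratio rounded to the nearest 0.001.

The missing cell is in the unexposed row: 1506 − 113 = 1393.
So a = 1144, b = 2200, c = 113, d = 1393.
OR = (a·d)/(b·c) = (1144 × 1393) / (2200 × 113) = 1593592 / 248600 = 6.41027

6.410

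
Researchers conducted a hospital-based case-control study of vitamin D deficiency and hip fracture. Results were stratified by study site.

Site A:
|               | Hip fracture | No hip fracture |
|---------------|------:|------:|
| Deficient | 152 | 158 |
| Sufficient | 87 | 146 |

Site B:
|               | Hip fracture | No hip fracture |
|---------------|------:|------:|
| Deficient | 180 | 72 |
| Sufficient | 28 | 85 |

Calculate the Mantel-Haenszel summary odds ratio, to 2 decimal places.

OR_MH = Σ(aᵢdᵢ/nᵢ) / Σ(bᵢcᵢ/nᵢ), where nᵢ is the stratum total.
Stratum 1 (Site A): n = 543; a·d/n = 152·146/543 = 40.8692; b·c/n = 158·87/543 = 25.3149
Stratum 2 (Site B): n = 365; a·d/n = 180·85/365 = 41.9178; b·c/n = 72·28/365 = 5.5233
OR_MH = (40.8692 + 41.9178) / (25.3149 + 5.5233) = 82.7871 / 30.8382 = 2.68456

2.68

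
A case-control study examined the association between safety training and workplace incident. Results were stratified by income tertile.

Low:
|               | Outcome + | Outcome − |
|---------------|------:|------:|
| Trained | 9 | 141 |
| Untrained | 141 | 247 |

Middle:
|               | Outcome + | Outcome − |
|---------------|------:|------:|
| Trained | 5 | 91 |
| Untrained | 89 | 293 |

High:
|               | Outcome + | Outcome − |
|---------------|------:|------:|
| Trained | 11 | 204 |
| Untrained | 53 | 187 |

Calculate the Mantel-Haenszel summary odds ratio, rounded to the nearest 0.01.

0.15

OR_MH = Σ(aᵢdᵢ/nᵢ) / Σ(bᵢcᵢ/nᵢ), where nᵢ is the stratum total.
Stratum 1 (Low): n = 538; a·d/n = 9·247/538 = 4.1320; b·c/n = 141·141/538 = 36.9535
Stratum 2 (Middle): n = 478; a·d/n = 5·293/478 = 3.0649; b·c/n = 91·89/478 = 16.9435
Stratum 3 (High): n = 455; a·d/n = 11·187/455 = 4.5209; b·c/n = 204·53/455 = 23.7626
OR_MH = (4.1320 + 3.0649 + 4.5209) / (36.9535 + 16.9435 + 23.7626) = 11.7177 / 77.6597 = 0.15089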